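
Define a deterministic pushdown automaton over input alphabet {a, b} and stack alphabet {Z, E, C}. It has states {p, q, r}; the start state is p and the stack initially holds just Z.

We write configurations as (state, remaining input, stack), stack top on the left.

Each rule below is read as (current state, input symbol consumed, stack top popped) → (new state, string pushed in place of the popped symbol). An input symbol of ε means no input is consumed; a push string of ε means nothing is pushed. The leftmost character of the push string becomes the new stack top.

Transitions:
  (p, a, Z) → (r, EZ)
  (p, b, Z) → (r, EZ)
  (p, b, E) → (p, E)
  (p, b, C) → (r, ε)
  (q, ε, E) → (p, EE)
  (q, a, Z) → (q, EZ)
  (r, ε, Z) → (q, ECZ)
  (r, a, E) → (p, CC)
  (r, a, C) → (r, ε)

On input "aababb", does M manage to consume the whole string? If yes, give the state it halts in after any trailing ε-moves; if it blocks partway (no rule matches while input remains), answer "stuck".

(p, aababb, Z) ⊢ (r, ababb, EZ) ⊢ (p, babb, CCZ) ⊢ (r, abb, CZ) ⊢ (r, bb, Z) ⊢ (q, bb, ECZ) ⊢ (p, bb, EECZ) ⊢ (p, b, EECZ) ⊢ (p, ε, EECZ)
All input consumed; M is in state p.

p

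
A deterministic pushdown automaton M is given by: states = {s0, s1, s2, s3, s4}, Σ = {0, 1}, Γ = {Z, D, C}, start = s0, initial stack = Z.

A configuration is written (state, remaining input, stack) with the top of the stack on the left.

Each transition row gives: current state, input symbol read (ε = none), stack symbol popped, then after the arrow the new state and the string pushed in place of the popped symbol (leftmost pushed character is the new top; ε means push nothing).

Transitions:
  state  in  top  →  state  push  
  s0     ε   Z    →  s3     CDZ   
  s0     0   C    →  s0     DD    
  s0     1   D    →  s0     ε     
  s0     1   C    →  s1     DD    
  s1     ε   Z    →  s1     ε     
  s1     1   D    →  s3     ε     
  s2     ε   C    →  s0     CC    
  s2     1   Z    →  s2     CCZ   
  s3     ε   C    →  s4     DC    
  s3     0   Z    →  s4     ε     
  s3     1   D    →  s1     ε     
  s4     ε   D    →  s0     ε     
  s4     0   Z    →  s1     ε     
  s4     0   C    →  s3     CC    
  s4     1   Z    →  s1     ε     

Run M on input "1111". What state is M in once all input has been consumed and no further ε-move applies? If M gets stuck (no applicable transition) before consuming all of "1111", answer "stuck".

s3

(s0, 1111, Z) ⊢ (s3, 1111, CDZ) ⊢ (s4, 1111, DCDZ) ⊢ (s0, 1111, CDZ) ⊢ (s1, 111, DDDZ) ⊢ (s3, 11, DDZ) ⊢ (s1, 1, DZ) ⊢ (s3, ε, Z)
All input consumed; M is in state s3.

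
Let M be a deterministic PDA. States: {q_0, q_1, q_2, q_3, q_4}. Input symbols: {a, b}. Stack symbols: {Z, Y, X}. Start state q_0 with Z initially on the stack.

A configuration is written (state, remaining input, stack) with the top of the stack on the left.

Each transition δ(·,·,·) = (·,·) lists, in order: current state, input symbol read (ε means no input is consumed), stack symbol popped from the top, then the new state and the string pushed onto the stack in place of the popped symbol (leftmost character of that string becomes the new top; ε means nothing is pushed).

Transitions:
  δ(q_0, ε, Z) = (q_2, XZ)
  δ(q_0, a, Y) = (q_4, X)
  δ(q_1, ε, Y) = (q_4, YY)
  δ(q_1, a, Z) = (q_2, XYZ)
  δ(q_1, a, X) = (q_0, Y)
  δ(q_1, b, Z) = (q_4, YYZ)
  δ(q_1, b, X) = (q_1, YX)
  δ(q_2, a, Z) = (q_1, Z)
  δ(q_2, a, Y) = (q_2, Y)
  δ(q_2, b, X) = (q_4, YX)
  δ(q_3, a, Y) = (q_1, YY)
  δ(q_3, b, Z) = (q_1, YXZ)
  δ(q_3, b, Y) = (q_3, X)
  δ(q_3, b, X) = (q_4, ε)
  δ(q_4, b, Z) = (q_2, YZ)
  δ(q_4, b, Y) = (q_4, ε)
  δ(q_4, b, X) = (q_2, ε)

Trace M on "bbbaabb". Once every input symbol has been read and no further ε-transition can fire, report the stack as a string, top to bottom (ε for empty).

XYZ

(q_0, bbbaabb, Z) ⊢ (q_2, bbbaabb, XZ) ⊢ (q_4, bbaabb, YXZ) ⊢ (q_4, baabb, XZ) ⊢ (q_2, aabb, Z) ⊢ (q_1, abb, Z) ⊢ (q_2, bb, XYZ) ⊢ (q_4, b, YXYZ) ⊢ (q_4, ε, XYZ)
All input consumed in state q_4 with stack XYZ.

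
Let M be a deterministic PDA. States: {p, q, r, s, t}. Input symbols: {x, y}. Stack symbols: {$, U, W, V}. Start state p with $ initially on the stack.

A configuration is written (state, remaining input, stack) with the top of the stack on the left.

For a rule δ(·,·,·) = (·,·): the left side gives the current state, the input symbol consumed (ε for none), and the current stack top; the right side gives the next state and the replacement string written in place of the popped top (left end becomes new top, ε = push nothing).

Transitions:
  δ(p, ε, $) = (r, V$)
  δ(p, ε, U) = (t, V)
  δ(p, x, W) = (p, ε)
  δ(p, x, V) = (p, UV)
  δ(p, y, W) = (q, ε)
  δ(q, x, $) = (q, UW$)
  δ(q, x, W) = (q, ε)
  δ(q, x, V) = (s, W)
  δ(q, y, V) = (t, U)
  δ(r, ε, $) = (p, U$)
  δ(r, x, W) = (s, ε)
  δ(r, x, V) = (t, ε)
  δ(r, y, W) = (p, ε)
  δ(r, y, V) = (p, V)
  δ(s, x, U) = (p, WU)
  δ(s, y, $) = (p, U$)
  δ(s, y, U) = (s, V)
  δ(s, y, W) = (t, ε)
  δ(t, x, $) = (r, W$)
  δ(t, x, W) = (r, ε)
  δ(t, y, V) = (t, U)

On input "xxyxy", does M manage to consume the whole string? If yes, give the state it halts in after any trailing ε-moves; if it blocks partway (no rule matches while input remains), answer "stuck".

stuck

(p, xxyxy, $)
  ε-move, top $: go to r, push V$ → (r, xxyxy, V$)
  read x, top V: go to t, push ε → (t, xyxy, $)
  read x, top $: go to r, push W$ → (r, yxy, W$)
  read y, top W: go to p, push ε → (p, xy, $)
  ε-move, top $: go to r, push V$ → (r, xy, V$)
  read x, top V: go to t, push ε → (t, y, $)
No transition for (t, y, top $); M blocks with input y remaining.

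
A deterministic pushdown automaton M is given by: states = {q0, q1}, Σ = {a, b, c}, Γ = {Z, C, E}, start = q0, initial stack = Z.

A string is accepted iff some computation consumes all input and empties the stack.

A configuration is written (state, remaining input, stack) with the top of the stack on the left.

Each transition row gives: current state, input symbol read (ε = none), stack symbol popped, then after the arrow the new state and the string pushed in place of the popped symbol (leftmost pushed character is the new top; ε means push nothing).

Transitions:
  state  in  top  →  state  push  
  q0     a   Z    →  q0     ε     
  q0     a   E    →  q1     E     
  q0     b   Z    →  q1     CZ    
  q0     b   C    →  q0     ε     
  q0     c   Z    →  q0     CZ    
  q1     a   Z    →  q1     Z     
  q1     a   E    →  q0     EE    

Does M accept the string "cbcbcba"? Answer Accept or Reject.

(q0, cbcbcba, Z) ⊢ (q0, bcbcba, CZ) ⊢ (q0, cbcba, Z) ⊢ (q0, bcba, CZ) ⊢ (q0, cba, Z) ⊢ (q0, ba, CZ) ⊢ (q0, a, Z) ⊢ (q0, ε, ε)
All input consumed and the stack is empty.

Accept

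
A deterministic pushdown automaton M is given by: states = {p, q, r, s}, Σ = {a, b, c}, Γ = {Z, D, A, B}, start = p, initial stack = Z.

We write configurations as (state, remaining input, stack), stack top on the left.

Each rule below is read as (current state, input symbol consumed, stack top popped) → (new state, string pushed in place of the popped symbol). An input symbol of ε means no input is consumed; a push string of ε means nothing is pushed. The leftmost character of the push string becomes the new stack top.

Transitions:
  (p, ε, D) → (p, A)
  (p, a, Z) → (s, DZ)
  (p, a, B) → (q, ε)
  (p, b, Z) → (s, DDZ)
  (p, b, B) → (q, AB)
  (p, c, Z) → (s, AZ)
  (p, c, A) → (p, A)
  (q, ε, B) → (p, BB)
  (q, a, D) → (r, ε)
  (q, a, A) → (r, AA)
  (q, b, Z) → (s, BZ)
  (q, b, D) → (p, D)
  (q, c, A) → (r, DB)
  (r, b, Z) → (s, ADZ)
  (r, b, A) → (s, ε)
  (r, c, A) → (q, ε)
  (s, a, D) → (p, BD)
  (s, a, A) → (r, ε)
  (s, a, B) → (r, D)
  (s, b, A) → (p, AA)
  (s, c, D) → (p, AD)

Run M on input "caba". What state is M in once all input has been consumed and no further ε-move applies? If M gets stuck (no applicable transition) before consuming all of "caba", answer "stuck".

r

(p, caba, Z)
  read c, top Z: go to s, push AZ → (s, aba, AZ)
  read a, top A: go to r, push ε → (r, ba, Z)
  read b, top Z: go to s, push ADZ → (s, a, ADZ)
  read a, top A: go to r, push ε → (r, ε, DZ)
All input consumed; M is in state r.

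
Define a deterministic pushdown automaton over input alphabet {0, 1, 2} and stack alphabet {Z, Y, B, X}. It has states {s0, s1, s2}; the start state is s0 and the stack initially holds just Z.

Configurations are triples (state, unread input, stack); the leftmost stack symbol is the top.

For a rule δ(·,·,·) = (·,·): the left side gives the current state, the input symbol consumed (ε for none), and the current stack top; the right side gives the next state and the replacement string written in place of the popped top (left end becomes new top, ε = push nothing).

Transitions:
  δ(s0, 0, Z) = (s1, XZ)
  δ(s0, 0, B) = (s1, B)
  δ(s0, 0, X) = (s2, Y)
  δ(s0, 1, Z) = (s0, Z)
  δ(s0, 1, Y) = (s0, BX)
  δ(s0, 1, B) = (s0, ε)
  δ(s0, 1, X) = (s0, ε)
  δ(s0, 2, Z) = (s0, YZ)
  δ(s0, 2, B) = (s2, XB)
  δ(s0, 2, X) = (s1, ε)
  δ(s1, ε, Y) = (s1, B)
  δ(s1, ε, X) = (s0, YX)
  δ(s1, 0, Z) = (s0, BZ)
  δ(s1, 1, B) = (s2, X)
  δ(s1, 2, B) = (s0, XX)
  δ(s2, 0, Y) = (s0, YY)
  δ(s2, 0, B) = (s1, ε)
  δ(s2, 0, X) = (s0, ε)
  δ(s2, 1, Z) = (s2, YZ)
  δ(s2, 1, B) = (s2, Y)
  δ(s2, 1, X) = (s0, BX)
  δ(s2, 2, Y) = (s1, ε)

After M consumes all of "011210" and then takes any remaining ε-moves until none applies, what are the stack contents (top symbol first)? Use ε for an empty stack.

BXXZ

(s0, 011210, Z)
  read 0, top Z: go to s1, push XZ → (s1, 11210, XZ)
  ε-move, top X: go to s0, push YX → (s0, 11210, YXZ)
  read 1, top Y: go to s0, push BX → (s0, 1210, BXXZ)
  read 1, top B: go to s0, push ε → (s0, 210, XXZ)
  read 2, top X: go to s1, push ε → (s1, 10, XZ)
  ε-move, top X: go to s0, push YX → (s0, 10, YXZ)
  read 1, top Y: go to s0, push BX → (s0, 0, BXXZ)
  read 0, top B: go to s1, push B → (s1, ε, BXXZ)
All input consumed in state s1 with stack BXXZ.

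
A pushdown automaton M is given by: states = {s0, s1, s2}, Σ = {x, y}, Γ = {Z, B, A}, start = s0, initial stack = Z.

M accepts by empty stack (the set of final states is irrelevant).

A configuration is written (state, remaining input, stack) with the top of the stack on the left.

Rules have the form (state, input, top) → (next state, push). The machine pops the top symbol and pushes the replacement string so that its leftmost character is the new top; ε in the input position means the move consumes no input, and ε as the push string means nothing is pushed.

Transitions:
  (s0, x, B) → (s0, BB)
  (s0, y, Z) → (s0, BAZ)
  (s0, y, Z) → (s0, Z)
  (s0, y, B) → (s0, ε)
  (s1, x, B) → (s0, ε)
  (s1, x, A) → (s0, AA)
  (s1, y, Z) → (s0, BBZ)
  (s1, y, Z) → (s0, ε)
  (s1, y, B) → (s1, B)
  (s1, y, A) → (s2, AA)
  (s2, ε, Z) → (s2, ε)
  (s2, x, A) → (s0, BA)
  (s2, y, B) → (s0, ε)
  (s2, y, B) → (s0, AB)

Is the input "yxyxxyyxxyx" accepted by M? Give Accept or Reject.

Reject

No computation consumes all input and empties the stack.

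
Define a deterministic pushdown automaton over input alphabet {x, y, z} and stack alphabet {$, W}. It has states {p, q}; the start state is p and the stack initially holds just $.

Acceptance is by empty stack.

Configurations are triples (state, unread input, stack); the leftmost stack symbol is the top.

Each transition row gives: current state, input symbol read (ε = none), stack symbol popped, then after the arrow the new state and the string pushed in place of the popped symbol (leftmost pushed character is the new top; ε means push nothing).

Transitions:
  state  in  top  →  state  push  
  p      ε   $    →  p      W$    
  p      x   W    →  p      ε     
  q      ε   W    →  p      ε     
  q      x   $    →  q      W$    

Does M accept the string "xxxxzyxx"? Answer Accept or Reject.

Reject

(p, xxxxzyxx, $) ⊢ (p, xxxxzyxx, W$) ⊢ (p, xxxzyxx, $) ⊢ (p, xxxzyxx, W$) ⊢ (p, xxzyxx, $) ⊢ (p, xxzyxx, W$) ⊢ (p, xzyxx, $) ⊢ (p, xzyxx, W$) ⊢ (p, zyxx, $) ⊢ (p, zyxx, W$)
No transition applies at (p, zyxx, W$); input not fully consumed.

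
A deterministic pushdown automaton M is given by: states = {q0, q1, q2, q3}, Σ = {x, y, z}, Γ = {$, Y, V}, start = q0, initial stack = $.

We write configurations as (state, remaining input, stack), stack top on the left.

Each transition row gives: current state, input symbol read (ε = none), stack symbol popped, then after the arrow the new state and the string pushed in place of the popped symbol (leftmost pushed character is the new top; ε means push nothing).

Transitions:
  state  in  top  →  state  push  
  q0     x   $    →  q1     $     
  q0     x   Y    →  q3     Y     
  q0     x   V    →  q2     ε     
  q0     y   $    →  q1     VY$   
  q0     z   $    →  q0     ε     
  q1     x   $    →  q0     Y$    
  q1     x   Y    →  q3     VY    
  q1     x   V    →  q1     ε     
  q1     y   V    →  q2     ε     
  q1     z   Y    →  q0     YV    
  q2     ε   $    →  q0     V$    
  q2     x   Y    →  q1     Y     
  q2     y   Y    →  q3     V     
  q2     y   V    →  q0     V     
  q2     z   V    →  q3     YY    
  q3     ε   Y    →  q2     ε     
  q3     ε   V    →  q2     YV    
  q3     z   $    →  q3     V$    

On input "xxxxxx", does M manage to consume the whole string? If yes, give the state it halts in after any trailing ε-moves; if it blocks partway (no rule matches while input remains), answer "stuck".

(q0, xxxxxx, $)
  read x, top $: go to q1, push $ → (q1, xxxxx, $)
  read x, top $: go to q0, push Y$ → (q0, xxxx, Y$)
  read x, top Y: go to q3, push Y → (q3, xxx, Y$)
  ε-move, top Y: go to q2, push ε → (q2, xxx, $)
  ε-move, top $: go to q0, push V$ → (q0, xxx, V$)
  read x, top V: go to q2, push ε → (q2, xx, $)
  ε-move, top $: go to q0, push V$ → (q0, xx, V$)
  read x, top V: go to q2, push ε → (q2, x, $)
  ε-move, top $: go to q0, push V$ → (q0, x, V$)
  read x, top V: go to q2, push ε → (q2, ε, $)
  ε-move, top $: go to q0, push V$ → (q0, ε, V$)
All input consumed; M is in state q0.

q0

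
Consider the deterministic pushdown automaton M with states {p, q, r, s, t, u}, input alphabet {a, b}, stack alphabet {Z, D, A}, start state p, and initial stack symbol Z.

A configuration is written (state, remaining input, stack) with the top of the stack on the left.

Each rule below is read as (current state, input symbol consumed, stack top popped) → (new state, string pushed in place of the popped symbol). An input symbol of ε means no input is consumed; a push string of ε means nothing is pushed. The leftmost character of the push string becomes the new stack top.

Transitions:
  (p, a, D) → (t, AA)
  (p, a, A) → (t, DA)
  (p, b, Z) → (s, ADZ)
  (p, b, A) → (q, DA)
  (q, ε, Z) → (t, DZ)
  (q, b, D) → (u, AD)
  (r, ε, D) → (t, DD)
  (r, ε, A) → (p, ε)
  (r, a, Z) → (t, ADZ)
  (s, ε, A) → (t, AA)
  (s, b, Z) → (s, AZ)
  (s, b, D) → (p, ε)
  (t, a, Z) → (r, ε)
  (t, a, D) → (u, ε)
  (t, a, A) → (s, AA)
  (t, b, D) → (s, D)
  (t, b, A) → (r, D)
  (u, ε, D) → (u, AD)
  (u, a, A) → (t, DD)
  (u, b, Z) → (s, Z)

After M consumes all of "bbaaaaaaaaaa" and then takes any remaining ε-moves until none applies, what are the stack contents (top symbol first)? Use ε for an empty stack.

DDDDDDDADZ

(p, bbaaaaaaaaaa, Z)
  read b, top Z: go to s, push ADZ → (s, baaaaaaaaaa, ADZ)
  ε-move, top A: go to t, push AA → (t, baaaaaaaaaa, AADZ)
  read b, top A: go to r, push D → (r, aaaaaaaaaa, DADZ)
  ε-move, top D: go to t, push DD → (t, aaaaaaaaaa, DDADZ)
  read a, top D: go to u, push ε → (u, aaaaaaaaa, DADZ)
  ε-move, top D: go to u, push AD → (u, aaaaaaaaa, ADADZ)
  read a, top A: go to t, push DD → (t, aaaaaaaa, DDDADZ)
  read a, top D: go to u, push ε → (u, aaaaaaa, DDADZ)
  ε-move, top D: go to u, push AD → (u, aaaaaaa, ADDADZ)
  read a, top A: go to t, push DD → (t, aaaaaa, DDDDADZ)
  read a, top D: go to u, push ε → (u, aaaaa, DDDADZ)
  ε-move, top D: go to u, push AD → (u, aaaaa, ADDDADZ)
  read a, top A: go to t, push DD → (t, aaaa, DDDDDADZ)
  read a, top D: go to u, push ε → (u, aaa, DDDDADZ)
  ε-move, top D: go to u, push AD → (u, aaa, ADDDDADZ)
  read a, top A: go to t, push DD → (t, aa, DDDDDDADZ)
  read a, top D: go to u, push ε → (u, a, DDDDDADZ)
  ε-move, top D: go to u, push AD → (u, a, ADDDDDADZ)
  read a, top A: go to t, push DD → (t, ε, DDDDDDDADZ)
All input consumed in state t with stack DDDDDDDADZ.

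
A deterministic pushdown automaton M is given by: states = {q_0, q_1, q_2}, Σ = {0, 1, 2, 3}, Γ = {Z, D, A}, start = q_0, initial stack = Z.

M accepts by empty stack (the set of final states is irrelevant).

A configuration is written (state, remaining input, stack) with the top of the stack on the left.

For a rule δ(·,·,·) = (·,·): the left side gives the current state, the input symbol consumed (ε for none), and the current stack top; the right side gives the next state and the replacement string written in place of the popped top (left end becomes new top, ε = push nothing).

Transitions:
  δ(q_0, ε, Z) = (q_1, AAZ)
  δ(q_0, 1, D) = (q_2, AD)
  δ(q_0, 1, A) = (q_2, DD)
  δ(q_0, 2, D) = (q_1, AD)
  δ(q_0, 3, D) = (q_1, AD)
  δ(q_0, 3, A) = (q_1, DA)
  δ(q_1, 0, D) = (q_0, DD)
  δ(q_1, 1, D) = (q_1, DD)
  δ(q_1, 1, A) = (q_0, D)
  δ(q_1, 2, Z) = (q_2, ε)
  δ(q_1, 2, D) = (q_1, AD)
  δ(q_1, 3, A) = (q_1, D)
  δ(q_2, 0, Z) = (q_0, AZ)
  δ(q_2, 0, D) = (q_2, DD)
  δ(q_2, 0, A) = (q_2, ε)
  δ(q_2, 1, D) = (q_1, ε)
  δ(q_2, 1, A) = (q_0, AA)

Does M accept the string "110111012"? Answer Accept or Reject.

Accept

(q_0, 110111012, Z)
  ε-move, top Z: go to q_1, push AAZ → (q_1, 110111012, AAZ)
  read 1, top A: go to q_0, push D → (q_0, 10111012, DAZ)
  read 1, top D: go to q_2, push AD → (q_2, 0111012, ADAZ)
  read 0, top A: go to q_2, push ε → (q_2, 111012, DAZ)
  read 1, top D: go to q_1, push ε → (q_1, 11012, AZ)
  read 1, top A: go to q_0, push D → (q_0, 1012, DZ)
  read 1, top D: go to q_2, push AD → (q_2, 012, ADZ)
  read 0, top A: go to q_2, push ε → (q_2, 12, DZ)
  read 1, top D: go to q_1, push ε → (q_1, 2, Z)
  read 2, top Z: go to q_2, push ε → (q_2, ε, ε)
All input consumed and the stack is empty.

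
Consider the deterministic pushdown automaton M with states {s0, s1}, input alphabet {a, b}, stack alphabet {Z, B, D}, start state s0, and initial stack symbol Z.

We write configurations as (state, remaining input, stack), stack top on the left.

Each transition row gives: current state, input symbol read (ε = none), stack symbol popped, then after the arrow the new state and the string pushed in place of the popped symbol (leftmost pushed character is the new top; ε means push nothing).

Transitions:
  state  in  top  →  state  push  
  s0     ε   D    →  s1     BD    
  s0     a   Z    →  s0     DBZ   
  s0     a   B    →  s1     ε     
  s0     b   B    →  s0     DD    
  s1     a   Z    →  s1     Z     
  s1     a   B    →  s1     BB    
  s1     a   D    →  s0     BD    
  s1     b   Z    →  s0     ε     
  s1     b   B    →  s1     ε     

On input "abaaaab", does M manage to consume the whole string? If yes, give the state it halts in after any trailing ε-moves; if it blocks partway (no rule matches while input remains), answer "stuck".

stuck

(s0, abaaaab, Z)
  read a, top Z: go to s0, push DBZ → (s0, baaaab, DBZ)
  ε-move, top D: go to s1, push BD → (s1, baaaab, BDBZ)
  read b, top B: go to s1, push ε → (s1, aaaab, DBZ)
  read a, top D: go to s0, push BD → (s0, aaab, BDBZ)
  read a, top B: go to s1, push ε → (s1, aab, DBZ)
  read a, top D: go to s0, push BD → (s0, ab, BDBZ)
  read a, top B: go to s1, push ε → (s1, b, DBZ)
No transition for (s1, b, top D); M blocks with input b remaining.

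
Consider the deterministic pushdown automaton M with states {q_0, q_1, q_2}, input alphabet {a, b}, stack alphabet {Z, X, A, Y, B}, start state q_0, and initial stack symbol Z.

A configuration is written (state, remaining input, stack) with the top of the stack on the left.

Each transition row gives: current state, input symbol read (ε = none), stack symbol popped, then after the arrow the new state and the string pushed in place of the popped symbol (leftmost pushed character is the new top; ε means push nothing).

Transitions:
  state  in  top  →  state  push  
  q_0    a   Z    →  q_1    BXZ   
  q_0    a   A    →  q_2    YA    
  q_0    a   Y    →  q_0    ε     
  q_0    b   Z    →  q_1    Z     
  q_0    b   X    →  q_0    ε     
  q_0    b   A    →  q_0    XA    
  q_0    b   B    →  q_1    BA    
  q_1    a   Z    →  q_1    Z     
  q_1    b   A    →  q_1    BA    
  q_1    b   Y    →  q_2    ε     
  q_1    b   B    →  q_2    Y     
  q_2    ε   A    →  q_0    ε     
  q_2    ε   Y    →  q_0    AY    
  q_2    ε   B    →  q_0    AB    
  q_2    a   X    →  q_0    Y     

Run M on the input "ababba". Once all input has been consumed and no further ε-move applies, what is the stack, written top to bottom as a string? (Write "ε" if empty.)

AYAYAYXZ

(q_0, ababba, Z)
  read a, top Z: go to q_1, push BXZ → (q_1, babba, BXZ)
  read b, top B: go to q_2, push Y → (q_2, abba, YXZ)
  ε-move, top Y: go to q_0, push AY → (q_0, abba, AYXZ)
  read a, top A: go to q_2, push YA → (q_2, bba, YAYXZ)
  ε-move, top Y: go to q_0, push AY → (q_0, bba, AYAYXZ)
  read b, top A: go to q_0, push XA → (q_0, ba, XAYAYXZ)
  read b, top X: go to q_0, push ε → (q_0, a, AYAYXZ)
  read a, top A: go to q_2, push YA → (q_2, ε, YAYAYXZ)
  ε-move, top Y: go to q_0, push AY → (q_0, ε, AYAYAYXZ)
All input consumed in state q_0 with stack AYAYAYXZ.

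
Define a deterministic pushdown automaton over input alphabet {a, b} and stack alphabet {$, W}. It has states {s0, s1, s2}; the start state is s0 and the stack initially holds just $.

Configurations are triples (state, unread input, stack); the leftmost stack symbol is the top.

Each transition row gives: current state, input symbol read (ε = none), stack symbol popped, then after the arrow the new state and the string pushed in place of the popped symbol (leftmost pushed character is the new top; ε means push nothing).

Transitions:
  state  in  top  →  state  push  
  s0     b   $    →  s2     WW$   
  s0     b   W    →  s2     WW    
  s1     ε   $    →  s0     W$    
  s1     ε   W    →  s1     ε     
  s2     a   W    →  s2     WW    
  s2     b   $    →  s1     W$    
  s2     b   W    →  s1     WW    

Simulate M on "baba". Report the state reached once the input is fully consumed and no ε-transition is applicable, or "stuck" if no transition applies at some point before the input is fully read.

stuck

(s0, baba, $)
  read b, top $: go to s2, push WW$ → (s2, aba, WW$)
  read a, top W: go to s2, push WW → (s2, ba, WWW$)
  read b, top W: go to s1, push WW → (s1, a, WWWW$)
  ε-move, top W: go to s1, push ε → (s1, a, WWW$)
  ε-move, top W: go to s1, push ε → (s1, a, WW$)
  ε-move, top W: go to s1, push ε → (s1, a, W$)
  ε-move, top W: go to s1, push ε → (s1, a, $)
  ε-move, top $: go to s0, push W$ → (s0, a, W$)
No transition for (s0, a, top W); M blocks with input a remaining.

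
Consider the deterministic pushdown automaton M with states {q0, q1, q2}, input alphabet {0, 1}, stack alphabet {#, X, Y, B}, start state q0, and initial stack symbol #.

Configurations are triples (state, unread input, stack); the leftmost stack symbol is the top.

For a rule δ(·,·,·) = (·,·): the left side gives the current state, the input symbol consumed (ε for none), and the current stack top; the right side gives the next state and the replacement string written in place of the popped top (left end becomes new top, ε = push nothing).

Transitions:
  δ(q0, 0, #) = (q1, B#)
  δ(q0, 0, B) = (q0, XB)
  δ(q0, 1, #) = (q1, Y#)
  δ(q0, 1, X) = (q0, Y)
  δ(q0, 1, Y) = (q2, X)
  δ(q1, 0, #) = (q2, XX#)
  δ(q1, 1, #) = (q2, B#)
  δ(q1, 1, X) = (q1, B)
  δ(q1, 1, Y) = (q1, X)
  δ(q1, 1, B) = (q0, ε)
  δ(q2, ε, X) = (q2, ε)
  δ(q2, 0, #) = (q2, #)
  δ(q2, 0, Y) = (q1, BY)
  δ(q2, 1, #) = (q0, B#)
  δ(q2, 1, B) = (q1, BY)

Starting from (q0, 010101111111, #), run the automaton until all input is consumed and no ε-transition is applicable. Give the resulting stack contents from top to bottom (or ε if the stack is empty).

X#

(q0, 010101111111, #)
  read 0, top #: go to q1, push B# → (q1, 10101111111, B#)
  read 1, top B: go to q0, push ε → (q0, 0101111111, #)
  read 0, top #: go to q1, push B# → (q1, 101111111, B#)
  read 1, top B: go to q0, push ε → (q0, 01111111, #)
  read 0, top #: go to q1, push B# → (q1, 1111111, B#)
  read 1, top B: go to q0, push ε → (q0, 111111, #)
  read 1, top #: go to q1, push Y# → (q1, 11111, Y#)
  read 1, top Y: go to q1, push X → (q1, 1111, X#)
  read 1, top X: go to q1, push B → (q1, 111, B#)
  read 1, top B: go to q0, push ε → (q0, 11, #)
  read 1, top #: go to q1, push Y# → (q1, 1, Y#)
  read 1, top Y: go to q1, push X → (q1, ε, X#)
All input consumed in state q1 with stack X#.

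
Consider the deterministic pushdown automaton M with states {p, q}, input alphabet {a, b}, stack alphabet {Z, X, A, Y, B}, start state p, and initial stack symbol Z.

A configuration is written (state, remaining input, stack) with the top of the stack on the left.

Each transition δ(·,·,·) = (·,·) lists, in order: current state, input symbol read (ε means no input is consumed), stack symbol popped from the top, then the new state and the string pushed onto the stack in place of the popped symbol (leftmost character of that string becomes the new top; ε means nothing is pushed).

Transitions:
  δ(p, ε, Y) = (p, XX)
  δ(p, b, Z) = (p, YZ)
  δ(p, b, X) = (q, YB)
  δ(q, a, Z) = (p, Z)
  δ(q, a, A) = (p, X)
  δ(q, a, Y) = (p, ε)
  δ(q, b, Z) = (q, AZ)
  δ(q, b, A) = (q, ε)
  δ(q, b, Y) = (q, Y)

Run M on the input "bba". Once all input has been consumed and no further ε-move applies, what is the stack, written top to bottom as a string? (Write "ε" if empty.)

(p, bba, Z) ⊢ (p, ba, YZ) ⊢ (p, ba, XXZ) ⊢ (q, a, YBXZ) ⊢ (p, ε, BXZ)
All input consumed in state p with stack BXZ.

BXZ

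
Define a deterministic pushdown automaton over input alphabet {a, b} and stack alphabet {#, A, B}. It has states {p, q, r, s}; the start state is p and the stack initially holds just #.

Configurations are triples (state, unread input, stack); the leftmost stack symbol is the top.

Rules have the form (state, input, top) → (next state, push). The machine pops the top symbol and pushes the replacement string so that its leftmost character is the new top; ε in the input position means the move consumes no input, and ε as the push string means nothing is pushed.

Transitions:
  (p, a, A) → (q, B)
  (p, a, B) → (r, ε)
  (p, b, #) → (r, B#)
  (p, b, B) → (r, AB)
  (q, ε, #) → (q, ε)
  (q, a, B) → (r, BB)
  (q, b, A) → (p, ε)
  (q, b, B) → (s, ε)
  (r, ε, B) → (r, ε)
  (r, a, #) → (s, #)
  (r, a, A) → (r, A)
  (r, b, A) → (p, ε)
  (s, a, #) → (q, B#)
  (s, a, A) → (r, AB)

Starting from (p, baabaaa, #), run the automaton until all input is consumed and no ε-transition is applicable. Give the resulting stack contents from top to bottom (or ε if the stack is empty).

(p, baabaaa, #) ⊢ (r, aabaaa, B#) ⊢ (r, aabaaa, #) ⊢ (s, abaaa, #) ⊢ (q, baaa, B#) ⊢ (s, aaa, #) ⊢ (q, aa, B#) ⊢ (r, a, BB#) ⊢ (r, a, B#) ⊢ (r, a, #) ⊢ (s, ε, #)
All input consumed in state s with stack #.

#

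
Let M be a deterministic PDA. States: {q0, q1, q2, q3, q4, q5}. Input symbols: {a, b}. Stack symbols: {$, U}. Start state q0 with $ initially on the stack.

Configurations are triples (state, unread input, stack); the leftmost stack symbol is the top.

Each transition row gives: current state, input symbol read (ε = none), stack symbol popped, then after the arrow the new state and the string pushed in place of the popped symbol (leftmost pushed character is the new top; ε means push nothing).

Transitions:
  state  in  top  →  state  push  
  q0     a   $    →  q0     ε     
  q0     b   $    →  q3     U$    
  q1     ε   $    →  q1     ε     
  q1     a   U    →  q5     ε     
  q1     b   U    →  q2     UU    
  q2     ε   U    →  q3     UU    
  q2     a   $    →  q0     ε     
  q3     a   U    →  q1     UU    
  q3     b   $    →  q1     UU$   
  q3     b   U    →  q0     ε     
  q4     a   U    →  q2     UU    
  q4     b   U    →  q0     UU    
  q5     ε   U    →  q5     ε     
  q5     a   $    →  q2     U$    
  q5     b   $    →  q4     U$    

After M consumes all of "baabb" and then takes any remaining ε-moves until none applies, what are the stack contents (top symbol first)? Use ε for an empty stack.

UU$

(q0, baabb, $)
  read b, top $: go to q3, push U$ → (q3, aabb, U$)
  read a, top U: go to q1, push UU → (q1, abb, UU$)
  read a, top U: go to q5, push ε → (q5, bb, U$)
  ε-move, top U: go to q5, push ε → (q5, bb, $)
  read b, top $: go to q4, push U$ → (q4, b, U$)
  read b, top U: go to q0, push UU → (q0, ε, UU$)
All input consumed in state q0 with stack UU$.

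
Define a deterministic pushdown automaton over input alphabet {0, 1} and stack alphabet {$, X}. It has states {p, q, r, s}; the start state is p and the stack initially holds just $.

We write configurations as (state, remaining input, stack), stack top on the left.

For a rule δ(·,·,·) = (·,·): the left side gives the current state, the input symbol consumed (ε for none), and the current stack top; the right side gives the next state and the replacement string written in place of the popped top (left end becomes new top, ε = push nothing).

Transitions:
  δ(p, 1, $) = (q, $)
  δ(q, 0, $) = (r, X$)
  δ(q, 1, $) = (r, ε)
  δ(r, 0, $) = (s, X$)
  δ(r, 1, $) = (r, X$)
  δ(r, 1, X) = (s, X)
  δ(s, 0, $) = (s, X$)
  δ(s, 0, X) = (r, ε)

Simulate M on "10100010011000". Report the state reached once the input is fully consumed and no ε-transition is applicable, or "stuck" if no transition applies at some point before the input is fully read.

(p, 10100010011000, $)
  read 1, top $: go to q, push $ → (q, 0100010011000, $)
  read 0, top $: go to r, push X$ → (r, 100010011000, X$)
  read 1, top X: go to s, push X → (s, 00010011000, X$)
  read 0, top X: go to r, push ε → (r, 0010011000, $)
  read 0, top $: go to s, push X$ → (s, 010011000, X$)
  read 0, top X: go to r, push ε → (r, 10011000, $)
  read 1, top $: go to r, push X$ → (r, 0011000, X$)
No transition for (r, 0, top X); M blocks with input 0011000 remaining.

stuck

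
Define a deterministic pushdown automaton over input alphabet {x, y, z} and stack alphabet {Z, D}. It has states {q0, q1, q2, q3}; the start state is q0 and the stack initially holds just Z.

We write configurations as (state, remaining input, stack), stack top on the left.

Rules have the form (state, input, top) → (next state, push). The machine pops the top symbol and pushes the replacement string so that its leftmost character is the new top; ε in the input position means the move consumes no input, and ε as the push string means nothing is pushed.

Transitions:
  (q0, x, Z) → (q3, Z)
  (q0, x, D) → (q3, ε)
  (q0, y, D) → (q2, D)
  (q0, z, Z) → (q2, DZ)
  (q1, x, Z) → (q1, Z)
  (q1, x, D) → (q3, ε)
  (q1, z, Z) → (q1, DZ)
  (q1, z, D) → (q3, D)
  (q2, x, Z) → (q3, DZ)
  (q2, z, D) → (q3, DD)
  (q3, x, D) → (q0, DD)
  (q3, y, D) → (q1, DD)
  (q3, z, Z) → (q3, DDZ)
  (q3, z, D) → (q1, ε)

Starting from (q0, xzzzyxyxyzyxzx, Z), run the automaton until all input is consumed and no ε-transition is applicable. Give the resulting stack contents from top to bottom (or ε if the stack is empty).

Z

(q0, xzzzyxyxyzyxzx, Z)
  read x, top Z: go to q3, push Z → (q3, zzzyxyxyzyxzx, Z)
  read z, top Z: go to q3, push DDZ → (q3, zzyxyxyzyxzx, DDZ)
  read z, top D: go to q1, push ε → (q1, zyxyxyzyxzx, DZ)
  read z, top D: go to q3, push D → (q3, yxyxyzyxzx, DZ)
  read y, top D: go to q1, push DD → (q1, xyxyzyxzx, DDZ)
  read x, top D: go to q3, push ε → (q3, yxyzyxzx, DZ)
  read y, top D: go to q1, push DD → (q1, xyzyxzx, DDZ)
  read x, top D: go to q3, push ε → (q3, yzyxzx, DZ)
  read y, top D: go to q1, push DD → (q1, zyxzx, DDZ)
  read z, top D: go to q3, push D → (q3, yxzx, DDZ)
  read y, top D: go to q1, push DD → (q1, xzx, DDDZ)
  read x, top D: go to q3, push ε → (q3, zx, DDZ)
  read z, top D: go to q1, push ε → (q1, x, DZ)
  read x, top D: go to q3, push ε → (q3, ε, Z)
All input consumed in state q3 with stack Z.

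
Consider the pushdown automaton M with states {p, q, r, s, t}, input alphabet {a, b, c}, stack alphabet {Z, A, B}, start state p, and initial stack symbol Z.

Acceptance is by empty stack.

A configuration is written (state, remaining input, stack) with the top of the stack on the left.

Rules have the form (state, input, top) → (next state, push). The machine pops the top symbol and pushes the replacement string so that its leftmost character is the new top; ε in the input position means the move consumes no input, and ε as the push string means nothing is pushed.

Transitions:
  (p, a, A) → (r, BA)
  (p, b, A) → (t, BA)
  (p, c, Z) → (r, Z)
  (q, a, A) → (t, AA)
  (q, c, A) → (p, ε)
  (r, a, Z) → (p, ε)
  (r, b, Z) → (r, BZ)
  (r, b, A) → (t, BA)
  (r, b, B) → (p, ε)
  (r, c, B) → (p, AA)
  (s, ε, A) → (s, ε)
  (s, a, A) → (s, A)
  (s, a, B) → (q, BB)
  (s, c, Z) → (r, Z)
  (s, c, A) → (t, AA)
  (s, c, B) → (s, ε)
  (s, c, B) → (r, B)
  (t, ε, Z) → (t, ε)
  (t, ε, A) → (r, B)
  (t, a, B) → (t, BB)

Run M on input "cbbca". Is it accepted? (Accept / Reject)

Accept

One accepting computation: (p, cbbca, Z) ⊢ (r, bbca, Z) ⊢ (r, bca, BZ) ⊢ (p, ca, Z) ⊢ (r, a, Z) ⊢ (p, ε, ε)
All input consumed and the stack is empty.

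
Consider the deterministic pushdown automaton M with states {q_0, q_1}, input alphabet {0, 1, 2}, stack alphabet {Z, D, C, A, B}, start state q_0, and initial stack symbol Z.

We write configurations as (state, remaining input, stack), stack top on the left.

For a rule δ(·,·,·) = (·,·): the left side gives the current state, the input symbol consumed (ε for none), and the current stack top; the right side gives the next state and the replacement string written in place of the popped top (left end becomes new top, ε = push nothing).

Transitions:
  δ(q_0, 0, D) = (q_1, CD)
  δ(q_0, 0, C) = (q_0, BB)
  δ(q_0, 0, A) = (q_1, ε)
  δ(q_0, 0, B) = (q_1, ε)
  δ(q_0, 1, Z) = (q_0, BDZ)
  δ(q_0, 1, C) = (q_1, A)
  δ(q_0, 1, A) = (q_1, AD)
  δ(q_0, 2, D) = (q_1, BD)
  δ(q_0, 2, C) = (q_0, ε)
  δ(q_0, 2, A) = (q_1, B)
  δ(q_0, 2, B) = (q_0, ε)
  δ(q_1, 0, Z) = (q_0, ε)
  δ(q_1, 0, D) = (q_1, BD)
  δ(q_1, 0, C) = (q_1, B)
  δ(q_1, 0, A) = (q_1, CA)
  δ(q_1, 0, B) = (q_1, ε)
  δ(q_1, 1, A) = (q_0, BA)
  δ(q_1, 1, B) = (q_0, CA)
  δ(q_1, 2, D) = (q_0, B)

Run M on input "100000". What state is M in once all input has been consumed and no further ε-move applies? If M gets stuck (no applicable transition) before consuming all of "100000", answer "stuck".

q_1

(q_0, 100000, Z) ⊢ (q_0, 00000, BDZ) ⊢ (q_1, 0000, DZ) ⊢ (q_1, 000, BDZ) ⊢ (q_1, 00, DZ) ⊢ (q_1, 0, BDZ) ⊢ (q_1, ε, DZ)
All input consumed; M is in state q_1.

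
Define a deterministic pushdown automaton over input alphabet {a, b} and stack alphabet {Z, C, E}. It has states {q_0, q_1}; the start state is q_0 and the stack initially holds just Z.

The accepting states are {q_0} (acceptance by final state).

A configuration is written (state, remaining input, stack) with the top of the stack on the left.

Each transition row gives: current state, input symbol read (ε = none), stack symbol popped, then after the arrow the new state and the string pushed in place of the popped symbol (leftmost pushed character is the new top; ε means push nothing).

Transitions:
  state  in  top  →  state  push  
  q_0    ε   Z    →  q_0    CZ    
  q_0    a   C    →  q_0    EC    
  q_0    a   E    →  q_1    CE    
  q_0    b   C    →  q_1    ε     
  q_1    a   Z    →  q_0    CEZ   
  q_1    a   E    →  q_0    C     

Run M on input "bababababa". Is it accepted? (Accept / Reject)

(q_0, bababababa, Z)
  ε-move, top Z: go to q_0, push CZ → (q_0, bababababa, CZ)
  read b, top C: go to q_1, push ε → (q_1, ababababa, Z)
  read a, top Z: go to q_0, push CEZ → (q_0, babababa, CEZ)
  read b, top C: go to q_1, push ε → (q_1, abababa, EZ)
  read a, top E: go to q_0, push C → (q_0, bababa, CZ)
  read b, top C: go to q_1, push ε → (q_1, ababa, Z)
  read a, top Z: go to q_0, push CEZ → (q_0, baba, CEZ)
  read b, top C: go to q_1, push ε → (q_1, aba, EZ)
  read a, top E: go to q_0, push C → (q_0, ba, CZ)
  read b, top C: go to q_1, push ε → (q_1, a, Z)
  read a, top Z: go to q_0, push CEZ → (q_0, ε, CEZ)
All input consumed; state q_0 ∈ F.

Accept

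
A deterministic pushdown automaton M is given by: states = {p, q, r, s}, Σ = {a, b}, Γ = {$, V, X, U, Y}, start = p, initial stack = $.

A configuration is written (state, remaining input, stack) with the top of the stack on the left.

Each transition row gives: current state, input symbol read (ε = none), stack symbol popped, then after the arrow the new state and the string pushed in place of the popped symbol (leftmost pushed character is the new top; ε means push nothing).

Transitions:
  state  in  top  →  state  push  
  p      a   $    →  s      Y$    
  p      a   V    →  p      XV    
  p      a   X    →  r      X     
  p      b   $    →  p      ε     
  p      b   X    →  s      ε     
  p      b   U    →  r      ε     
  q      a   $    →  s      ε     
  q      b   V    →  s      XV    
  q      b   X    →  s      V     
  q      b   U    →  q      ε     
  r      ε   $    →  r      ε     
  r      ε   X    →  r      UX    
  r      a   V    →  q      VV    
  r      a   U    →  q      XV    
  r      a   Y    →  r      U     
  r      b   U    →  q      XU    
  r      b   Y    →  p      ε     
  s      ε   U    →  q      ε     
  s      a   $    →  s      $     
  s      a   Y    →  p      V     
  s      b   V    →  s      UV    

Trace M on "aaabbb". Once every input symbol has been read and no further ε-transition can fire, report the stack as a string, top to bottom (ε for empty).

(p, aaabbb, $) ⊢ (s, aabbb, Y$) ⊢ (p, abbb, V$) ⊢ (p, bbb, XV$) ⊢ (s, bb, V$) ⊢ (s, b, UV$) ⊢ (q, b, V$) ⊢ (s, ε, XV$)
All input consumed in state s with stack XV$.

XV$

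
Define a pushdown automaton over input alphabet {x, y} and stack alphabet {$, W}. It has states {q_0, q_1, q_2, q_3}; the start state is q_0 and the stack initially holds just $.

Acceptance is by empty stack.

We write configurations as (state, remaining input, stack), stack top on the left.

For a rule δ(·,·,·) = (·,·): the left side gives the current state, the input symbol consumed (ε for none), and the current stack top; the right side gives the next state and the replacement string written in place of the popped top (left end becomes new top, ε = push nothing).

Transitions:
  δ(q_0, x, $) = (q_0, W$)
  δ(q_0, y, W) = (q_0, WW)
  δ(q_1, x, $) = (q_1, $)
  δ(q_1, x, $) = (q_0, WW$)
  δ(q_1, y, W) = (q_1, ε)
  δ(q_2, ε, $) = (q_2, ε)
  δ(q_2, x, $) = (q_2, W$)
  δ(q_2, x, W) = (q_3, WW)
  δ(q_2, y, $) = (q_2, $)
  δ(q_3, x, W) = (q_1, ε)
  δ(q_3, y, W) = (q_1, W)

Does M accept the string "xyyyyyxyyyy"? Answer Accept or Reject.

Reject

No computation consumes all input and empties the stack.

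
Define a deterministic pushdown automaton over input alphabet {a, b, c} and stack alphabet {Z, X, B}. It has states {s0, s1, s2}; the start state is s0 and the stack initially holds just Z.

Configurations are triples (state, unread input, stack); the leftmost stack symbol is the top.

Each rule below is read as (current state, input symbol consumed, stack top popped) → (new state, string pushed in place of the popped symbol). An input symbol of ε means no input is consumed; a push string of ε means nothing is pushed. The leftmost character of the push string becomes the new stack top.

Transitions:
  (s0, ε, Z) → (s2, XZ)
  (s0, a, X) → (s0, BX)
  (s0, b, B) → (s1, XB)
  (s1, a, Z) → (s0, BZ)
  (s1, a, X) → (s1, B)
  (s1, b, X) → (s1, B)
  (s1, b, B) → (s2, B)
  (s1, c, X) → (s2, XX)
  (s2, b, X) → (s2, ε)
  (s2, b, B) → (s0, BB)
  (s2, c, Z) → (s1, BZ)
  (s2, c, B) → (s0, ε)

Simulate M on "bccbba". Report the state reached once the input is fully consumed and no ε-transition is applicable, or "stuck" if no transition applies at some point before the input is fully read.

stuck

(s0, bccbba, Z)
  ε-move, top Z: go to s2, push XZ → (s2, bccbba, XZ)
  read b, top X: go to s2, push ε → (s2, ccbba, Z)
  read c, top Z: go to s1, push BZ → (s1, cbba, BZ)
No transition for (s1, c, top B); M blocks with input cbba remaining.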